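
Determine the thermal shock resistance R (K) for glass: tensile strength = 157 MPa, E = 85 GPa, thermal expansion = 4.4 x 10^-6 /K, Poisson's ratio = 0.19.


Thermal shock resistance: R = sigma * (1 - nu) / (E * alpha)
  Numerator = 157 * (1 - 0.19) = 127.17
  Denominator = 85 * 1000 * (4.4 x 10^-6) = 0.374
  R = 127.17 / 0.374 = 340.0 K

340.0 K


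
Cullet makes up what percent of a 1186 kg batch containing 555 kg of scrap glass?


Cullet ratio = (cullet mass / total batch mass) * 100
  Ratio = 555 / 1186 * 100 = 46.8%

46.8%


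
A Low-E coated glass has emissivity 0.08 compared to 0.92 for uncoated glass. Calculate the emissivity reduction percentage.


Percentage reduction = (1 - coated/uncoated) * 100
  Ratio = 0.08 / 0.92 = 0.087
  Reduction = (1 - 0.087) * 100 = 91.3%

91.3%


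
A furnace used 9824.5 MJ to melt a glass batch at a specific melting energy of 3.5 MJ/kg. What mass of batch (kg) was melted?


Rearrange E = m * s for m:
  m = E / s
  m = 9824.5 / 3.5 = 2807.0 kg

2807.0 kg


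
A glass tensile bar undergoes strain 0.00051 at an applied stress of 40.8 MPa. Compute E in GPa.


Young's modulus: E = stress / strain
  E = 40.8 MPa / 0.00051 = 80000 MPa
Convert to GPa: 80000 / 1000 = 80.0 GPa

80.0 GPa


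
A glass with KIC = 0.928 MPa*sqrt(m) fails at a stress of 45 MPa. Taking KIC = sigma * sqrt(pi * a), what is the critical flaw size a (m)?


Rearrange KIC = sigma * sqrt(pi * a):
  sqrt(pi * a) = KIC / sigma
  sqrt(pi * a) = 0.928 / 45 = 0.020622
  a = (KIC / sigma)^2 / pi
  a = 0.020622^2 / pi = 0.0001354 m

0.0001354 m


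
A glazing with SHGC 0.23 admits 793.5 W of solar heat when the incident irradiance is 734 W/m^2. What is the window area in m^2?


Rearrange Q = Area * SHGC * Irradiance:
  Area = Q / (SHGC * Irradiance)
  Area = 793.5 / (0.23 * 734) = 4.7 m^2

4.7 m^2


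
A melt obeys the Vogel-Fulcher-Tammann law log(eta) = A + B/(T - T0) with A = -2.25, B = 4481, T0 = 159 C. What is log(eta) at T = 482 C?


VFT equation: log(eta) = A + B / (T - T0)
  T - T0 = 482 - 159 = 323
  B / (T - T0) = 4481 / 323 = 13.873
  log(eta) = -2.25 + 13.873 = 11.623

11.623


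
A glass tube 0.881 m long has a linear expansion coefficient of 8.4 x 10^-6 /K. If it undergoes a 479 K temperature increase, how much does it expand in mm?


Thermal expansion formula: dL = alpha * L0 * dT
  dL = (8.4 x 10^-6) * 0.881 * 479 = 0.00354479 m
Convert to mm: 0.00354479 * 1000 = 3.5448 mm

3.5448 mm


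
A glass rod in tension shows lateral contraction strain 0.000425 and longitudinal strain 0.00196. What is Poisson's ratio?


Poisson's ratio: nu = lateral strain / axial strain
  nu = 0.000425 / 0.00196 = 0.2168

0.2168


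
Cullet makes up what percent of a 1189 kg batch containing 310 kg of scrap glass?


Cullet ratio = (cullet mass / total batch mass) * 100
  Ratio = 310 / 1189 * 100 = 26.07%

26.07%


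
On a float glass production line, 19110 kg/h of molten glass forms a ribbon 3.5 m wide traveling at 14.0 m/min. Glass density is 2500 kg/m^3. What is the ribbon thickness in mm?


Ribbon cross-section from mass balance:
  Volume rate = throughput / density = 19110 / 2500 = 7.644 m^3/h
  thickness = volume rate / (speed * 60 * width), i.e.
  thickness = throughput / (60 * speed * width * density) * 1000
  thickness = 19110 / (60 * 14.0 * 3.5 * 2500) * 1000 = 2.6 mm

2.6 mm


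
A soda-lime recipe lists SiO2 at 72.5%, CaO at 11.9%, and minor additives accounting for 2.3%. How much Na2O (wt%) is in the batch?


Pieces sum to 100%:
  Na2O = 100 - (SiO2 + CaO + others)
  Na2O = 100 - (72.5 + 11.9 + 2.3) = 13.3%

13.3%


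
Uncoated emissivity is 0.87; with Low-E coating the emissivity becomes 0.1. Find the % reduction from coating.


Percentage reduction = (1 - coated/uncoated) * 100
  Ratio = 0.1 / 0.87 = 0.1149
  Reduction = (1 - 0.1149) * 100 = 88.5%

88.5%


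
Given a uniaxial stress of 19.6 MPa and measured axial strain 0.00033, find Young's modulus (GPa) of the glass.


Young's modulus: E = stress / strain
  E = 19.6 MPa / 0.00033 = 59393.94 MPa
Convert to GPa: 59393.94 / 1000 = 59.39 GPa

59.39 GPa


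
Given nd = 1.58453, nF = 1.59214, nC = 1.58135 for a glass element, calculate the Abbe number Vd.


Abbe number formula: Vd = (nd - 1) / (nF - nC)
  nd - 1 = 1.58453 - 1 = 0.58453
  nF - nC = 1.59214 - 1.58135 = 0.01079
  Vd = 0.58453 / 0.01079 = 54.17

54.17


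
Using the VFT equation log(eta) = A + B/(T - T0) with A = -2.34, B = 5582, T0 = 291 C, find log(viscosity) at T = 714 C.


VFT equation: log(eta) = A + B / (T - T0)
  T - T0 = 714 - 291 = 423
  B / (T - T0) = 5582 / 423 = 13.196
  log(eta) = -2.34 + 13.196 = 10.856

10.856


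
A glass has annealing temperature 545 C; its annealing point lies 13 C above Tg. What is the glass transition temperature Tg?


Rearrange T_anneal = Tg + offset for Tg:
  Tg = T_anneal - offset = 545 - 13 = 532 C

532 C


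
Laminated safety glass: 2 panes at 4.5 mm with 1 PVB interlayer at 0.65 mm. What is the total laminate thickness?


Total thickness = glass contribution + PVB contribution
  Glass: 2 * 4.5 = 9.0 mm
  PVB: 1 * 0.65 = 0.65 mm
  Total = 9.0 + 0.65 = 9.65 mm

9.65 mm


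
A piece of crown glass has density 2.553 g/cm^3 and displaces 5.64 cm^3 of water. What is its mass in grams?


Rearrange rho = m / V:
  m = rho * V
  m = 2.553 * 5.64 = 14.399 g

14.399 g


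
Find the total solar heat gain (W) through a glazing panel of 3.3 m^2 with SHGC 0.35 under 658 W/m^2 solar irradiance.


Solar heat gain: Q = Area * SHGC * Irradiance
  Q = 3.3 * 0.35 * 658 = 760 W

760 W


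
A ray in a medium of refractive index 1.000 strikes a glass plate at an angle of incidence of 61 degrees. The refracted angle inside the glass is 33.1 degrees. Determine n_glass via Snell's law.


Apply Snell's law: n1 * sin(theta1) = n2 * sin(theta2)
  n2 = n1 * sin(theta1) / sin(theta2)
  sin(61) = 0.87462
  sin(33.1) = 0.546102
  n2 = 1.000 * 0.87462 / 0.546102 = 1.6016

1.6016


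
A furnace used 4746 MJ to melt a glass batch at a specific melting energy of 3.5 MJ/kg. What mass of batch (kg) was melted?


Rearrange E = m * s for m:
  m = E / s
  m = 4746 / 3.5 = 1356.0 kg

1356.0 kg


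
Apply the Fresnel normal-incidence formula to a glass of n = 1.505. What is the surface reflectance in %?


Fresnel reflectance at normal incidence:
  R = ((n - 1)/(n + 1))^2
  (n - 1)/(n + 1) = (1.505 - 1)/(1.505 + 1) = 0.201597
  R = 0.201597^2 = 0.0406414
  R(%) = 0.0406414 * 100 = 4.064%

4.064%


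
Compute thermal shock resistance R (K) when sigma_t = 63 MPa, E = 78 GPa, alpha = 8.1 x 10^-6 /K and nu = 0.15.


Thermal shock resistance: R = sigma * (1 - nu) / (E * alpha)
  Numerator = 63 * (1 - 0.15) = 53.55
  Denominator = 78 * 1000 * (8.1 x 10^-6) = 0.6318
  R = 53.55 / 0.6318 = 84.8 K

84.8 K


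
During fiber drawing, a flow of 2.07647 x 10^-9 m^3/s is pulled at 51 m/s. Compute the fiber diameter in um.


Cross-sectional area from continuity:
  A = Q / v = 2.07647 x 10^-9 / 51 = 4.07151 x 10^-11 m^2
Diameter from circular cross-section:
  d = sqrt(4A / pi) * 10^6 (m -> um)
  d = sqrt(4 * 4.07151 x 10^-11 / pi) * 10^6 = 7.2 um

7.2 um


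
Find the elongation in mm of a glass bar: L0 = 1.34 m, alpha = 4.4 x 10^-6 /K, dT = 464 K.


Thermal expansion formula: dL = alpha * L0 * dT
  dL = (4.4 x 10^-6) * 1.34 * 464 = 0.00273574 m
Convert to mm: 0.00273574 * 1000 = 2.7357 mm

2.7357 mm


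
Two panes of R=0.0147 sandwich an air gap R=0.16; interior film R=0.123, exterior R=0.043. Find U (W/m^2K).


Total thermal resistance (series):
  R_total = R_in + R_glass + R_air + R_glass + R_out
  R_total = 0.123 + 0.0147 + 0.16 + 0.0147 + 0.043 = 0.3554 m^2K/W
U-value = 1 / R_total = 1 / 0.3554 = 2.814 W/m^2K

2.814 W/m^2K


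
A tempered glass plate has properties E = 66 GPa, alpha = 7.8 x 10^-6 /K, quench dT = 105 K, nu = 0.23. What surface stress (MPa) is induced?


Tempering stress: sigma = E * alpha * dT / (1 - nu)
  E (MPa) = 66 * 1000 = 66000
  Numerator = 66000 * (7.8 x 10^-6) * 105 = 54.054
  Denominator = 1 - 0.23 = 0.77
  sigma = 54.054 / 0.77 = 70.2 MPa

70.2 MPa


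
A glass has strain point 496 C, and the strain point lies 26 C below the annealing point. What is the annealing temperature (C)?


T_anneal = T_strain + gap:
  T_anneal = 496 + 26 = 522 C

522 C


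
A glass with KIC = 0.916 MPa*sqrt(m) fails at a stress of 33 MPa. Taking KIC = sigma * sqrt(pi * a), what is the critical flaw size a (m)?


Rearrange KIC = sigma * sqrt(pi * a):
  sqrt(pi * a) = KIC / sigma
  sqrt(pi * a) = 0.916 / 33 = 0.027758
  a = (KIC / sigma)^2 / pi
  a = 0.027758^2 / pi = 0.0002453 m

0.0002453 m


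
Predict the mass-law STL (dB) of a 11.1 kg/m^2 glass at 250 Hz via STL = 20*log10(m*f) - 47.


Mass law: STL = 20 * log10(m * f) - 47
  m * f = 11.1 * 250 = 2775
  log10(2775) = 3.44326
  STL = 20 * 3.44326 - 47 = 68.8652 - 47 = 21.9 dB

21.9 dB


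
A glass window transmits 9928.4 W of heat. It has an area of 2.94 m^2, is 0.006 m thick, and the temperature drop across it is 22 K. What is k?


Fourier's law rearranged: k = Q * t / (A * dT)
  Numerator = 9928.4 * 0.006 = 59.5704
  Denominator = 2.94 * 22 = 64.68
  k = 59.5704 / 64.68 = 0.921 W/mK

0.921 W/mK


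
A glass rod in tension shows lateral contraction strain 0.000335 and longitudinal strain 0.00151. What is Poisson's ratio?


Poisson's ratio: nu = lateral strain / axial strain
  nu = 0.000335 / 0.00151 = 0.2219

0.2219


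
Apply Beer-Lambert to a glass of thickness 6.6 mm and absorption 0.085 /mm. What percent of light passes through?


Beer-Lambert law: T = exp(-alpha * thickness)
  exponent = -0.085 * 6.6 = -0.561
  T = exp(-0.561) = 0.5706
  Percentage = 0.5706 * 100 = 57.06%

57.06%


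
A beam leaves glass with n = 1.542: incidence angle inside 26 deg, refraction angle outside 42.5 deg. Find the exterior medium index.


Apply Snell's law: n1 * sin(theta1) = n2 * sin(theta2)
  n2 = n1 * sin(theta1) / sin(theta2)
  sin(26) = 0.438371
  sin(42.5) = 0.67559
  n2 = 1.542 * 0.438371 / 0.67559 = 1.0006

1.0006


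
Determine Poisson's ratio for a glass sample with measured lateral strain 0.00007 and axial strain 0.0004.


Poisson's ratio: nu = lateral strain / axial strain
  nu = 0.00007 / 0.0004 = 0.175

0.175


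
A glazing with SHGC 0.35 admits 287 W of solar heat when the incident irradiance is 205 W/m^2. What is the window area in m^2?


Rearrange Q = Area * SHGC * Irradiance:
  Area = Q / (SHGC * Irradiance)
  Area = 287 / (0.35 * 205) = 4.0 m^2

4.0 m^2


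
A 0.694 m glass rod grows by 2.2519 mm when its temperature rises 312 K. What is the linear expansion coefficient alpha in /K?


Rearrange dL = alpha * L0 * dT for alpha:
  alpha = dL / (L0 * dT)
  alpha = (2.2519 / 1000) / (0.694 * 312) = 0.0000104 /K = 1.04 x 10^-5 /K

1.04 x 10^-5 /K


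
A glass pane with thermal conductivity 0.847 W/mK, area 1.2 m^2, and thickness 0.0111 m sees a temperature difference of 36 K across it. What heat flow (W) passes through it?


Fourier's law: Q = k * A * dT / t
  Q = 0.847 * 1.2 * 36 / 0.0111
  Q = 36.5904 / 0.0111 = 3296.4 W

3296.4 W


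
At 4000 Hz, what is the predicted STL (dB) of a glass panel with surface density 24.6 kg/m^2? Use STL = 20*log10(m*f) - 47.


Mass law: STL = 20 * log10(m * f) - 47
  m * f = 24.6 * 4000 = 98400
  log10(98400) = 4.993
  STL = 20 * 4.993 - 47 = 99.86 - 47 = 52.9 dB

52.9 dB


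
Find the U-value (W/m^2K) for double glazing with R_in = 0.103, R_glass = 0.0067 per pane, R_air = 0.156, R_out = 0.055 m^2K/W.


Total thermal resistance (series):
  R_total = R_in + R_glass + R_air + R_glass + R_out
  R_total = 0.103 + 0.0067 + 0.156 + 0.0067 + 0.055 = 0.3274 m^2K/W
U-value = 1 / R_total = 1 / 0.3274 = 3.054 W/m^2K

3.054 W/m^2K


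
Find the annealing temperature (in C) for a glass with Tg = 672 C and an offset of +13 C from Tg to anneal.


The annealing temperature is Tg plus the offset:
  T_anneal = 672 + 13 = 685 C

685 C


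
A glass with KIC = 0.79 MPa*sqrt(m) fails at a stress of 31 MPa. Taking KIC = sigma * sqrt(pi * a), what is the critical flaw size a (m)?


Rearrange KIC = sigma * sqrt(pi * a):
  sqrt(pi * a) = KIC / sigma
  sqrt(pi * a) = 0.79 / 31 = 0.025484
  a = (KIC / sigma)^2 / pi
  a = 0.025484^2 / pi = 0.0002067 m

0.0002067 m


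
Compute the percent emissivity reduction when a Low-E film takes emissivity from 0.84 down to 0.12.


Percentage reduction = (1 - coated/uncoated) * 100
  Ratio = 0.12 / 0.84 = 0.1429
  Reduction = (1 - 0.1429) * 100 = 85.7%

85.7%


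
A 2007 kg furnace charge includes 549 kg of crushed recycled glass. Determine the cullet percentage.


Cullet ratio = (cullet mass / total batch mass) * 100
  Ratio = 549 / 2007 * 100 = 27.35%

27.35%


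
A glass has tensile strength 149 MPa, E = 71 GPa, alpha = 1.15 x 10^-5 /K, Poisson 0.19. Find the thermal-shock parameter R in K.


Thermal shock resistance: R = sigma * (1 - nu) / (E * alpha)
  Numerator = 149 * (1 - 0.19) = 120.69
  Denominator = 71 * 1000 * (1.15 x 10^-5) = 0.8165
  R = 120.69 / 0.8165 = 147.8 K

147.8 K


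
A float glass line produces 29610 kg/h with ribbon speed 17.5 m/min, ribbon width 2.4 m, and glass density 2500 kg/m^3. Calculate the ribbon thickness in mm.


Ribbon cross-section from mass balance:
  Volume rate = throughput / density = 29610 / 2500 = 11.844 m^3/h
  thickness = volume rate / (speed * 60 * width), i.e.
  thickness = throughput / (60 * speed * width * density) * 1000
  thickness = 29610 / (60 * 17.5 * 2.4 * 2500) * 1000 = 4.7 mm

4.7 mm


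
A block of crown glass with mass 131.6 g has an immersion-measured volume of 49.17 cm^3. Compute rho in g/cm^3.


Use the definition of density:
  rho = mass / volume
  rho = 131.6 / 49.17 = 2.676 g/cm^3

2.676 g/cm^3


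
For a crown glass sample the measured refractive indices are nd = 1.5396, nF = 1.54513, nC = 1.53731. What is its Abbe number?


Abbe number formula: Vd = (nd - 1) / (nF - nC)
  nd - 1 = 1.5396 - 1 = 0.5396
  nF - nC = 1.54513 - 1.53731 = 0.00782
  Vd = 0.5396 / 0.00782 = 69.0

69.0


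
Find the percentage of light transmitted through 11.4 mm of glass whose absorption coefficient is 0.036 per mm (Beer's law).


Beer-Lambert law: T = exp(-alpha * thickness)
  exponent = -0.036 * 11.4 = -0.4104
  T = exp(-0.4104) = 0.6634
  Percentage = 0.6634 * 100 = 66.34%

66.34%


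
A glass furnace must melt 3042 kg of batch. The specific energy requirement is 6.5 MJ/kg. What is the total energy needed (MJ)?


Total energy = mass * specific energy
  E = 3042 * 6.5 = 19773 MJ

19773 MJ


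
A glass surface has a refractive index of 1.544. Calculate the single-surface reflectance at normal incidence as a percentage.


Fresnel reflectance at normal incidence:
  R = ((n - 1)/(n + 1))^2
  (n - 1)/(n + 1) = (1.544 - 1)/(1.544 + 1) = 0.213836
  R = 0.213836^2 = 0.0457258
  R(%) = 0.0457258 * 100 = 4.573%

4.573%


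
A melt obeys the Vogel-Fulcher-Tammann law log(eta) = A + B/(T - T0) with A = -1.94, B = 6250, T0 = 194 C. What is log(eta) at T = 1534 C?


VFT equation: log(eta) = A + B / (T - T0)
  T - T0 = 1534 - 194 = 1340
  B / (T - T0) = 6250 / 1340 = 4.664
  log(eta) = -1.94 + 4.664 = 2.724

2.724


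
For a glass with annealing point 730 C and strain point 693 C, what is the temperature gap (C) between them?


Gap = T_anneal - T_strain:
  gap = 730 - 693 = 37 C

37 C


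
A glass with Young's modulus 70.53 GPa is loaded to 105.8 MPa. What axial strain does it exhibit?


Rearrange E = sigma / epsilon:
  epsilon = sigma / E
  E (MPa) = 70.53 * 1000 = 70530
  epsilon = 105.8 / 70530 = 0.0015

0.0015


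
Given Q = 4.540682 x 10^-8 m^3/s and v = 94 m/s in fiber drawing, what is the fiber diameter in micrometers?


Cross-sectional area from continuity:
  A = Q / v = 4.540682 x 10^-8 / 94 = 4.830513 x 10^-10 m^2
Diameter from circular cross-section:
  d = sqrt(4A / pi) * 10^6 (m -> um)
  d = sqrt(4 * 4.830513 x 10^-10 / pi) * 10^6 = 24.8 um

24.8 um


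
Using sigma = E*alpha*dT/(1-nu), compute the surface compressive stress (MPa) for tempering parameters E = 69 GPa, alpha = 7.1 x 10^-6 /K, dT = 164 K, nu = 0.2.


Tempering stress: sigma = E * alpha * dT / (1 - nu)
  E (MPa) = 69 * 1000 = 69000
  Numerator = 69000 * (7.1 x 10^-6) * 164 = 80.3436
  Denominator = 1 - 0.2 = 0.8
  sigma = 80.3436 / 0.8 = 100.4 MPa

100.4 MPa


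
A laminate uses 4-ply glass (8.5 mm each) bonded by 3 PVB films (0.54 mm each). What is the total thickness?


Total thickness = glass contribution + PVB contribution
  Glass: 4 * 8.5 = 34.0 mm
  PVB: 3 * 0.54 = 1.62 mm
  Total = 34.0 + 1.62 = 35.62 mm

35.62 mm


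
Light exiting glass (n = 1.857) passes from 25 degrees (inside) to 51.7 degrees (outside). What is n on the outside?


Apply Snell's law: n1 * sin(theta1) = n2 * sin(theta2)
  n2 = n1 * sin(theta1) / sin(theta2)
  sin(25) = 0.422618
  sin(51.7) = 0.784776
  n2 = 1.857 * 0.422618 / 0.784776 = 1.0

1.0


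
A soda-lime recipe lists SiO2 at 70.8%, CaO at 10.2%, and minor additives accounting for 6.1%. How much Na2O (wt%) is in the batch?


Pieces sum to 100%:
  Na2O = 100 - (SiO2 + CaO + others)
  Na2O = 100 - (70.8 + 10.2 + 6.1) = 12.9%

12.9%


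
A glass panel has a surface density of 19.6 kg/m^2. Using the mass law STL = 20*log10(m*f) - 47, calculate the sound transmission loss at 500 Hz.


Mass law: STL = 20 * log10(m * f) - 47
  m * f = 19.6 * 500 = 9800
  log10(9800) = 3.99123
  STL = 20 * 3.99123 - 47 = 79.8246 - 47 = 32.8 dB

32.8 dB


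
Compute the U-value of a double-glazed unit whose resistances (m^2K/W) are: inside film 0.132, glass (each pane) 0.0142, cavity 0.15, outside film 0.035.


Total thermal resistance (series):
  R_total = R_in + R_glass + R_air + R_glass + R_out
  R_total = 0.132 + 0.0142 + 0.15 + 0.0142 + 0.035 = 0.3454 m^2K/W
U-value = 1 / R_total = 1 / 0.3454 = 2.895 W/m^2K

2.895 W/m^2K


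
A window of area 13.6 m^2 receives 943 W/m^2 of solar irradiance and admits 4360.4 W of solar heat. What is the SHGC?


Rearrange Q = Area * SHGC * Irradiance:
  SHGC = Q / (Area * Irradiance)
  SHGC = 4360.4 / (13.6 * 943) = 0.34

0.34


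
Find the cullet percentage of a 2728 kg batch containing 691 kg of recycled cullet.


Cullet ratio = (cullet mass / total batch mass) * 100
  Ratio = 691 / 2728 * 100 = 25.33%

25.33%


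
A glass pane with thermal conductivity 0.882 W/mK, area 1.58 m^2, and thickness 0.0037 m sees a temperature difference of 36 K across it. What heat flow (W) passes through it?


Fourier's law: Q = k * A * dT / t
  Q = 0.882 * 1.58 * 36 / 0.0037
  Q = 50.16816 / 0.0037 = 13559 W

13559 W


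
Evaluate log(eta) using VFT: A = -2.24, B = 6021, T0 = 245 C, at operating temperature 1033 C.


VFT equation: log(eta) = A + B / (T - T0)
  T - T0 = 1033 - 245 = 788
  B / (T - T0) = 6021 / 788 = 7.641
  log(eta) = -2.24 + 7.641 = 5.401

5.401


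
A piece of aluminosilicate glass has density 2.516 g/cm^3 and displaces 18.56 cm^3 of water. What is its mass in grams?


Rearrange rho = m / V:
  m = rho * V
  m = 2.516 * 18.56 = 46.697 g

46.697 g


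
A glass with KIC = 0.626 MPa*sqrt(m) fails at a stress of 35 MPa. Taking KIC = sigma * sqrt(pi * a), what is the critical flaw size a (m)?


Rearrange KIC = sigma * sqrt(pi * a):
  sqrt(pi * a) = KIC / sigma
  sqrt(pi * a) = 0.626 / 35 = 0.017886
  a = (KIC / sigma)^2 / pi
  a = 0.017886^2 / pi = 0.0001018 m

0.0001018 m


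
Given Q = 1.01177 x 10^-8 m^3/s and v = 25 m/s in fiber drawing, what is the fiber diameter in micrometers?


Cross-sectional area from continuity:
  A = Q / v = 1.01177 x 10^-8 / 25 = 4.04708 x 10^-10 m^2
Diameter from circular cross-section:
  d = sqrt(4A / pi) * 10^6 (m -> um)
  d = sqrt(4 * 4.04708 x 10^-10 / pi) * 10^6 = 22.7 um

22.7 um


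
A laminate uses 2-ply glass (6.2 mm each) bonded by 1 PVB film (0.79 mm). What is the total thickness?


Total thickness = glass contribution + PVB contribution
  Glass: 2 * 6.2 = 12.4 mm
  PVB: 1 * 0.79 = 0.79 mm
  Total = 12.4 + 0.79 = 13.19 mm

13.19 mm


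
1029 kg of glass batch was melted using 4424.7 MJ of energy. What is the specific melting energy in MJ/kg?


Rearrange E = m * s for s:
  s = E / m
  s = 4424.7 / 1029 = 4.3 MJ/kg

4.3 MJ/kg


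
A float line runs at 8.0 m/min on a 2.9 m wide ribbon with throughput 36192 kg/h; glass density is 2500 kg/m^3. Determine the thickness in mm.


Ribbon cross-section from mass balance:
  Volume rate = throughput / density = 36192 / 2500 = 14.4768 m^3/h
  thickness = volume rate / (speed * 60 * width), i.e.
  thickness = throughput / (60 * speed * width * density) * 1000
  thickness = 36192 / (60 * 8.0 * 2.9 * 2500) * 1000 = 10.4 mm

10.4 mm


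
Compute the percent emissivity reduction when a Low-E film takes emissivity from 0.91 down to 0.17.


Percentage reduction = (1 - coated/uncoated) * 100
  Ratio = 0.17 / 0.91 = 0.1868
  Reduction = (1 - 0.1868) * 100 = 81.3%

81.3%


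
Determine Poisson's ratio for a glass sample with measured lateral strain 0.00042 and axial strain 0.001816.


Poisson's ratio: nu = lateral strain / axial strain
  nu = 0.00042 / 0.001816 = 0.2313

0.2313


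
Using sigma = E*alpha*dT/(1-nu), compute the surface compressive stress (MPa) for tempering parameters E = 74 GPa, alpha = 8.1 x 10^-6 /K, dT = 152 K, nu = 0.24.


Tempering stress: sigma = E * alpha * dT / (1 - nu)
  E (MPa) = 74 * 1000 = 74000
  Numerator = 74000 * (8.1 x 10^-6) * 152 = 91.1088
  Denominator = 1 - 0.24 = 0.76
  sigma = 91.1088 / 0.76 = 119.9 MPa

119.9 MPa


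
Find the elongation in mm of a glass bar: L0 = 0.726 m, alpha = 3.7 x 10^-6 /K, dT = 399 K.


Thermal expansion formula: dL = alpha * L0 * dT
  dL = (3.7 x 10^-6) * 0.726 * 399 = 0.00107179 m
Convert to mm: 0.00107179 * 1000 = 1.0718 mm

1.0718 mm


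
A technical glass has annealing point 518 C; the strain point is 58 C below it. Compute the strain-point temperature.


Strain point = annealing point - difference:
  T_strain = 518 - 58 = 460 C

460 C


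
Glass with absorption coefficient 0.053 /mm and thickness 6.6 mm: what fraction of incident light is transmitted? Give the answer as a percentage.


Beer-Lambert law: T = exp(-alpha * thickness)
  exponent = -0.053 * 6.6 = -0.3498
  T = exp(-0.3498) = 0.7048
  Percentage = 0.7048 * 100 = 70.48%

70.48%


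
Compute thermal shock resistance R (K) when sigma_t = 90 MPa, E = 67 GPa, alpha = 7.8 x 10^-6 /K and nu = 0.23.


Thermal shock resistance: R = sigma * (1 - nu) / (E * alpha)
  Numerator = 90 * (1 - 0.23) = 69.3
  Denominator = 67 * 1000 * (7.8 x 10^-6) = 0.5226
  R = 69.3 / 0.5226 = 132.6 K

132.6 K


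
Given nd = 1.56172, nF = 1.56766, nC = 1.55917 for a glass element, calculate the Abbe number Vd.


Abbe number formula: Vd = (nd - 1) / (nF - nC)
  nd - 1 = 1.56172 - 1 = 0.56172
  nF - nC = 1.56766 - 1.55917 = 0.00849
  Vd = 0.56172 / 0.00849 = 66.16

66.16


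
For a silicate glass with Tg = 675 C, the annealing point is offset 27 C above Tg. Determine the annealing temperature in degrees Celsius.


The annealing temperature is Tg plus the offset:
  T_anneal = 675 + 27 = 702 C

702 C


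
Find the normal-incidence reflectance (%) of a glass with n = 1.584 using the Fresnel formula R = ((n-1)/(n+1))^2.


Fresnel reflectance at normal incidence:
  R = ((n - 1)/(n + 1))^2
  (n - 1)/(n + 1) = (1.584 - 1)/(1.584 + 1) = 0.226006
  R = 0.226006^2 = 0.0510787
  R(%) = 0.0510787 * 100 = 5.108%

5.108%


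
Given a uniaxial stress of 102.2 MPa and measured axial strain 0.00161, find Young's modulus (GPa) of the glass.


Young's modulus: E = stress / strain
  E = 102.2 MPa / 0.00161 = 63478.26 MPa
Convert to GPa: 63478.26 / 1000 = 63.48 GPa

63.48 GPa


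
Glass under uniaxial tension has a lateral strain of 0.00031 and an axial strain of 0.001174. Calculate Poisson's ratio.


Poisson's ratio: nu = lateral strain / axial strain
  nu = 0.00031 / 0.001174 = 0.2641

0.2641


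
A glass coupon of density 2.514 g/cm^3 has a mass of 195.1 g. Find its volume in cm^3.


Rearrange rho = m / V:
  V = m / rho
  V = 195.1 / 2.514 = 77.605 cm^3

77.605 cm^3


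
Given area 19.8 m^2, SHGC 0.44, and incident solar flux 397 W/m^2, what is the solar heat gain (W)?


Solar heat gain: Q = Area * SHGC * Irradiance
  Q = 19.8 * 0.44 * 397 = 3458.7 W

3458.7 W


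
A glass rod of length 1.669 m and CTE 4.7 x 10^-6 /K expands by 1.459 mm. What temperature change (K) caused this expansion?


Rearrange dL = alpha * L0 * dT for dT:
  dT = dL / (alpha * L0)
  dL (m) = 1.459 / 1000 = 0.001459
  dT = 0.001459 / ((4.7 x 10^-6) * 1.669) = 186.0 K

186.0 K


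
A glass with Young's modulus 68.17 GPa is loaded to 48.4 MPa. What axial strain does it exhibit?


Rearrange E = sigma / epsilon:
  epsilon = sigma / E
  E (MPa) = 68.17 * 1000 = 68170
  epsilon = 48.4 / 68170 = 0.00071

0.00071


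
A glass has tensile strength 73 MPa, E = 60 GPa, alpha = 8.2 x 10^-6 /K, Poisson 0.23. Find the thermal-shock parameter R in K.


Thermal shock resistance: R = sigma * (1 - nu) / (E * alpha)
  Numerator = 73 * (1 - 0.23) = 56.21
  Denominator = 60 * 1000 * (8.2 x 10^-6) = 0.492
  R = 56.21 / 0.492 = 114.2 K

114.2 K


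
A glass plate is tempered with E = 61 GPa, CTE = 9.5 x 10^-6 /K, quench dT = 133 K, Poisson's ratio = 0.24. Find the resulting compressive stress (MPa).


Tempering stress: sigma = E * alpha * dT / (1 - nu)
  E (MPa) = 61 * 1000 = 61000
  Numerator = 61000 * (9.5 x 10^-6) * 133 = 77.0735
  Denominator = 1 - 0.24 = 0.76
  sigma = 77.0735 / 0.76 = 101.4 MPa

101.4 MPa


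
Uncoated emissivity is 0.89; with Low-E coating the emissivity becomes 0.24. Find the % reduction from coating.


Percentage reduction = (1 - coated/uncoated) * 100
  Ratio = 0.24 / 0.89 = 0.2697
  Reduction = (1 - 0.2697) * 100 = 73.0%

73.0%


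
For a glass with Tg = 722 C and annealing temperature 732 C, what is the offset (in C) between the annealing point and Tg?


Offset = T_anneal - Tg:
  offset = 732 - 722 = 10 C

10 C


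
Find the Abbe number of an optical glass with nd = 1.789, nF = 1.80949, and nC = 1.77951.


Abbe number formula: Vd = (nd - 1) / (nF - nC)
  nd - 1 = 1.789 - 1 = 0.789
  nF - nC = 1.80949 - 1.77951 = 0.02998
  Vd = 0.789 / 0.02998 = 26.32

26.32


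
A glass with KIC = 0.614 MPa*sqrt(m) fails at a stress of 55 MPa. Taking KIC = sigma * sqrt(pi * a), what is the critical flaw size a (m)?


Rearrange KIC = sigma * sqrt(pi * a):
  sqrt(pi * a) = KIC / sigma
  sqrt(pi * a) = 0.614 / 55 = 0.011164
  a = (KIC / sigma)^2 / pi
  a = 0.011164^2 / pi = 0.0000397 m

0.0000397 m


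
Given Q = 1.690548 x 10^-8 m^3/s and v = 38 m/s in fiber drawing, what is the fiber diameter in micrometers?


Cross-sectional area from continuity:
  A = Q / v = 1.690548 x 10^-8 / 38 = 4.448811 x 10^-10 m^2
Diameter from circular cross-section:
  d = sqrt(4A / pi) * 10^6 (m -> um)
  d = sqrt(4 * 4.448811 x 10^-10 / pi) * 10^6 = 23.8 um

23.8 um


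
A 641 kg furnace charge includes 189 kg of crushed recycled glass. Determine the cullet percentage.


Cullet ratio = (cullet mass / total batch mass) * 100
  Ratio = 189 / 641 * 100 = 29.49%

29.49%


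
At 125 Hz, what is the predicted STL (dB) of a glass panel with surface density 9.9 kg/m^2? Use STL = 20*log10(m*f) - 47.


Mass law: STL = 20 * log10(m * f) - 47
  m * f = 9.9 * 125 = 1237.5
  log10(1237.5) = 3.09255
  STL = 20 * 3.09255 - 47 = 61.851 - 47 = 14.9 dB

14.9 dB


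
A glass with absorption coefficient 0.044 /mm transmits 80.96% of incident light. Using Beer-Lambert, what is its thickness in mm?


Rearrange T = exp(-alpha * thickness):
  thickness = -ln(T) / alpha
  T = 80.96/100 = 0.8096
  ln(T) = -0.21121
  -ln(T) = 0.21121
  thickness = 0.21121 / 0.044 = 4.8 mm

4.8 mm


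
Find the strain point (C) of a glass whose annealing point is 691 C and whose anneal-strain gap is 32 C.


Strain point = annealing point - difference:
  T_strain = 691 - 32 = 659 C

659 C


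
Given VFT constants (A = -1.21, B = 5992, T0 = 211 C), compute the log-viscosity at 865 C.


VFT equation: log(eta) = A + B / (T - T0)
  T - T0 = 865 - 211 = 654
  B / (T - T0) = 5992 / 654 = 9.162
  log(eta) = -1.21 + 9.162 = 7.952

7.952


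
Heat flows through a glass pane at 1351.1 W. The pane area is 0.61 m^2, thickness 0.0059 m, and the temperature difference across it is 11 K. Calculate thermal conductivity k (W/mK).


Fourier's law rearranged: k = Q * t / (A * dT)
  Numerator = 1351.1 * 0.0059 = 7.97149
  Denominator = 0.61 * 11 = 6.71
  k = 7.97149 / 6.71 = 1.188 W/mK

1.188 W/mK


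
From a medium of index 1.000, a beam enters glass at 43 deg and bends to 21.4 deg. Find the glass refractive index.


Apply Snell's law: n1 * sin(theta1) = n2 * sin(theta2)
  n2 = n1 * sin(theta1) / sin(theta2)
  sin(43) = 0.681998
  sin(21.4) = 0.364877
  n2 = 1.000 * 0.681998 / 0.364877 = 1.8691

1.8691


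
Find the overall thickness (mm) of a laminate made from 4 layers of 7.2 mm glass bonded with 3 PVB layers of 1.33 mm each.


Total thickness = glass contribution + PVB contribution
  Glass: 4 * 7.2 = 28.8 mm
  PVB: 3 * 1.33 = 3.99 mm
  Total = 28.8 + 3.99 = 32.79 mm

32.79 mm


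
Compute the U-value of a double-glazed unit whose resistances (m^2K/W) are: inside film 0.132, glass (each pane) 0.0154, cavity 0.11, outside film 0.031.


Total thermal resistance (series):
  R_total = R_in + R_glass + R_air + R_glass + R_out
  R_total = 0.132 + 0.0154 + 0.11 + 0.0154 + 0.031 = 0.3038 m^2K/W
U-value = 1 / R_total = 1 / 0.3038 = 3.292 W/m^2K

3.292 W/m^2K


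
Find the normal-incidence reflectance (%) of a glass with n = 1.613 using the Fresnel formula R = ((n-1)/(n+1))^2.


Fresnel reflectance at normal incidence:
  R = ((n - 1)/(n + 1))^2
  (n - 1)/(n + 1) = (1.613 - 1)/(1.613 + 1) = 0.234596
  R = 0.234596^2 = 0.0550353
  R(%) = 0.0550353 * 100 = 5.504%

5.504%


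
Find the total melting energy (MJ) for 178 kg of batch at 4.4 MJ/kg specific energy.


Total energy = mass * specific energy
  E = 178 * 4.4 = 783.2 MJ

783.2 MJ


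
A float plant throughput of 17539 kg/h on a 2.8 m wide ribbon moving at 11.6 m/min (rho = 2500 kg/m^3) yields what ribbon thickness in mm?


Ribbon cross-section from mass balance:
  Volume rate = throughput / density = 17539 / 2500 = 7.0156 m^3/h
  thickness = volume rate / (speed * 60 * width), i.e.
  thickness = throughput / (60 * speed * width * density) * 1000
  thickness = 17539 / (60 * 11.6 * 2.8 * 2500) * 1000 = 3.6 mm

3.6 mm


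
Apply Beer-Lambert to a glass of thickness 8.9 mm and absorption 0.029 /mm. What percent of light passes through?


Beer-Lambert law: T = exp(-alpha * thickness)
  exponent = -0.029 * 8.9 = -0.2581
  T = exp(-0.2581) = 0.7725
  Percentage = 0.7725 * 100 = 77.25%

77.25%


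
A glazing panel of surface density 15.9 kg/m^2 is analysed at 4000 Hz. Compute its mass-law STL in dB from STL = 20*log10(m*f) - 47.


Mass law: STL = 20 * log10(m * f) - 47
  m * f = 15.9 * 4000 = 63600
  log10(63600) = 4.80346
  STL = 20 * 4.80346 - 47 = 96.0692 - 47 = 49.1 dB

49.1 dB


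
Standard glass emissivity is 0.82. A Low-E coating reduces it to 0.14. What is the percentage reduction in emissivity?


Percentage reduction = (1 - coated/uncoated) * 100
  Ratio = 0.14 / 0.82 = 0.1707
  Reduction = (1 - 0.1707) * 100 = 82.9%

82.9%


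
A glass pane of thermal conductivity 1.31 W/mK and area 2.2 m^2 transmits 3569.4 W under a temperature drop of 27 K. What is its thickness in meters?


Fourier's law: t = k * A * dT / Q
  t = 1.31 * 2.2 * 27 / 3569.4
  t = 77.814 / 3569.4 = 0.0218 m

0.0218 m


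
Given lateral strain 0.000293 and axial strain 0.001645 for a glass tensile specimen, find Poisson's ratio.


Poisson's ratio: nu = lateral strain / axial strain
  nu = 0.000293 / 0.001645 = 0.1781

0.1781


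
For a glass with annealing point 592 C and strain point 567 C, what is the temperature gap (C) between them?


Gap = T_anneal - T_strain:
  gap = 592 - 567 = 25 C

25 C


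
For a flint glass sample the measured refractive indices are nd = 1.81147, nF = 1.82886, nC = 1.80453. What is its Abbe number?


Abbe number formula: Vd = (nd - 1) / (nF - nC)
  nd - 1 = 1.81147 - 1 = 0.81147
  nF - nC = 1.82886 - 1.80453 = 0.02433
  Vd = 0.81147 / 0.02433 = 33.35

33.35


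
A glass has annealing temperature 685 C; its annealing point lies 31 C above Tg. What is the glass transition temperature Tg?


Rearrange T_anneal = Tg + offset for Tg:
  Tg = T_anneal - offset = 685 - 31 = 654 C

654 C


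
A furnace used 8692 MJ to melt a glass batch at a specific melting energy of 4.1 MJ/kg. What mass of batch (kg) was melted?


Rearrange E = m * s for m:
  m = E / s
  m = 8692 / 4.1 = 2120.0 kg

2120.0 kg


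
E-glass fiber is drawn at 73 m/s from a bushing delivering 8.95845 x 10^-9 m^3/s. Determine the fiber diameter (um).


Cross-sectional area from continuity:
  A = Q / v = 8.95845 x 10^-9 / 73 = 1.227185 x 10^-10 m^2
Diameter from circular cross-section:
  d = sqrt(4A / pi) * 10^6 (m -> um)
  d = sqrt(4 * 1.227185 x 10^-10 / pi) * 10^6 = 12.5 um

12.5 um


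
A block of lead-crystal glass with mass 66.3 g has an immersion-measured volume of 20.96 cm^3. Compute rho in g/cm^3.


Use the definition of density:
  rho = mass / volume
  rho = 66.3 / 20.96 = 3.163 g/cm^3

3.163 g/cm^3


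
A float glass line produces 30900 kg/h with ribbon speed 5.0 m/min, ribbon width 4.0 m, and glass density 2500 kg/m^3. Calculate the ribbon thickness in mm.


Ribbon cross-section from mass balance:
  Volume rate = throughput / density = 30900 / 2500 = 12.36 m^3/h
  thickness = volume rate / (speed * 60 * width), i.e.
  thickness = throughput / (60 * speed * width * density) * 1000
  thickness = 30900 / (60 * 5.0 * 4.0 * 2500) * 1000 = 10.3 mm

10.3 mm


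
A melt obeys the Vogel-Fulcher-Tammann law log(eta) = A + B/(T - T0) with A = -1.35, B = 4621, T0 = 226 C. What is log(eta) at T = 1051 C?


VFT equation: log(eta) = A + B / (T - T0)
  T - T0 = 1051 - 226 = 825
  B / (T - T0) = 4621 / 825 = 5.601
  log(eta) = -1.35 + 5.601 = 4.251

4.251


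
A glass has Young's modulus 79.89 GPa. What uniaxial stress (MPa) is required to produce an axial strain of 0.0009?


Rearrange E = sigma / epsilon:
  sigma = E * epsilon
  E (MPa) = 79.89 * 1000 = 79890
  sigma = 79890 * 0.0009 = 71.9 MPa

71.9 MPa


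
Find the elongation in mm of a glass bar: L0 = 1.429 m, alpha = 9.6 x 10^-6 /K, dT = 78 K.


Thermal expansion formula: dL = alpha * L0 * dT
  dL = (9.6 x 10^-6) * 1.429 * 78 = 0.00107004 m
Convert to mm: 0.00107004 * 1000 = 1.07 mm

1.07 mm


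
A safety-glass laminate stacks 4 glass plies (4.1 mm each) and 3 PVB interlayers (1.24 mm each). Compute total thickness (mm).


Total thickness = glass contribution + PVB contribution
  Glass: 4 * 4.1 = 16.4 mm
  PVB: 3 * 1.24 = 3.72 mm
  Total = 16.4 + 3.72 = 20.12 mm

20.12 mm


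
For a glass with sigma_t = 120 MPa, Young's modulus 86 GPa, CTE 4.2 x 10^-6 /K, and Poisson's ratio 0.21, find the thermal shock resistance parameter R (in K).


Thermal shock resistance: R = sigma * (1 - nu) / (E * alpha)
  Numerator = 120 * (1 - 0.21) = 94.8
  Denominator = 86 * 1000 * (4.2 x 10^-6) = 0.3612
  R = 94.8 / 0.3612 = 262.5 K

262.5 K


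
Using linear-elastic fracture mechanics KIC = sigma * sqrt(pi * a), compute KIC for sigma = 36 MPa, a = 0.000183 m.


Fracture toughness: KIC = sigma * sqrt(pi * a)
  pi * a = pi * 0.000183 = 0.000574911
  sqrt(pi * a) = 0.023977
  KIC = 36 * 0.023977 = 0.863 MPa*sqrt(m)

0.863 MPa*sqrt(m)


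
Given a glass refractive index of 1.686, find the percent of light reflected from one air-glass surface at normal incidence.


Fresnel reflectance at normal incidence:
  R = ((n - 1)/(n + 1))^2
  (n - 1)/(n + 1) = (1.686 - 1)/(1.686 + 1) = 0.255398
  R = 0.255398^2 = 0.0652281
  R(%) = 0.0652281 * 100 = 6.523%

6.523%


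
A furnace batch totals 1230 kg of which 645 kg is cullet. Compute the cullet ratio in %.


Cullet ratio = (cullet mass / total batch mass) * 100
  Ratio = 645 / 1230 * 100 = 52.44%

52.44%


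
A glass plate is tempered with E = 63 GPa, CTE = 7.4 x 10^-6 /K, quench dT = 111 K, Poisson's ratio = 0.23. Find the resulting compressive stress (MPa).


Tempering stress: sigma = E * alpha * dT / (1 - nu)
  E (MPa) = 63 * 1000 = 63000
  Numerator = 63000 * (7.4 x 10^-6) * 111 = 51.7482
  Denominator = 1 - 0.23 = 0.77
  sigma = 51.7482 / 0.77 = 67.2 MPa

67.2 MPa


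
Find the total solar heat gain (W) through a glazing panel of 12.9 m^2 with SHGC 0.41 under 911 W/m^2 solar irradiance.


Solar heat gain: Q = Area * SHGC * Irradiance
  Q = 12.9 * 0.41 * 911 = 4818.3 W

4818.3 W


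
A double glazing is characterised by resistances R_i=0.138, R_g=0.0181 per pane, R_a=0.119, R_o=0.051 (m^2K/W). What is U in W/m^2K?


Total thermal resistance (series):
  R_total = R_in + R_glass + R_air + R_glass + R_out
  R_total = 0.138 + 0.0181 + 0.119 + 0.0181 + 0.051 = 0.3442 m^2K/W
U-value = 1 / R_total = 1 / 0.3442 = 2.905 W/m^2K

2.905 W/m^2K


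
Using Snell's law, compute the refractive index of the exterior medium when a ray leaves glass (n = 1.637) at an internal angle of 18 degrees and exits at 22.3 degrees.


Apply Snell's law: n1 * sin(theta1) = n2 * sin(theta2)
  n2 = n1 * sin(theta1) / sin(theta2)
  sin(18) = 0.309017
  sin(22.3) = 0.379456
  n2 = 1.637 * 0.309017 / 0.379456 = 1.3331

1.3331


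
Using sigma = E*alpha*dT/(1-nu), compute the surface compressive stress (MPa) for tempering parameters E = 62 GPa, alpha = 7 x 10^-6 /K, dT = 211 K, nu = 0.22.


Tempering stress: sigma = E * alpha * dT / (1 - nu)
  E (MPa) = 62 * 1000 = 62000
  Numerator = 62000 * (7 x 10^-6) * 211 = 91.574
  Denominator = 1 - 0.22 = 0.78
  sigma = 91.574 / 0.78 = 117.4 MPa

117.4 MPa


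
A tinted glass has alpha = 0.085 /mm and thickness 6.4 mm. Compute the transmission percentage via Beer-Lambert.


Beer-Lambert law: T = exp(-alpha * thickness)
  exponent = -0.085 * 6.4 = -0.544
  T = exp(-0.544) = 0.5804
  Percentage = 0.5804 * 100 = 58.04%

58.04%


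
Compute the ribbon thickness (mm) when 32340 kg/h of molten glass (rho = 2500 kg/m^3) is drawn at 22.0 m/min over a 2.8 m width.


Ribbon cross-section from mass balance:
  Volume rate = throughput / density = 32340 / 2500 = 12.936 m^3/h
  thickness = volume rate / (speed * 60 * width), i.e.
  thickness = throughput / (60 * speed * width * density) * 1000
  thickness = 32340 / (60 * 22.0 * 2.8 * 2500) * 1000 = 3.5 mm

3.5 mm


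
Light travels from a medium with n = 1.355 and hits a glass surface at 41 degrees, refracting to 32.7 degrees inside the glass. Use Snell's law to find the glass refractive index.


Apply Snell's law: n1 * sin(theta1) = n2 * sin(theta2)
  n2 = n1 * sin(theta1) / sin(theta2)
  sin(41) = 0.656059
  sin(32.7) = 0.54024
  n2 = 1.355 * 0.656059 / 0.54024 = 1.6455

1.6455


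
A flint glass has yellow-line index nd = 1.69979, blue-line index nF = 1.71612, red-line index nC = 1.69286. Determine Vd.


Abbe number formula: Vd = (nd - 1) / (nF - nC)
  nd - 1 = 1.69979 - 1 = 0.69979
  nF - nC = 1.71612 - 1.69286 = 0.02326
  Vd = 0.69979 / 0.02326 = 30.09

30.09


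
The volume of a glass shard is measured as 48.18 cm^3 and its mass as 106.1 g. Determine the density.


Use the definition of density:
  rho = mass / volume
  rho = 106.1 / 48.18 = 2.202 g/cm^3

2.202 g/cm^3


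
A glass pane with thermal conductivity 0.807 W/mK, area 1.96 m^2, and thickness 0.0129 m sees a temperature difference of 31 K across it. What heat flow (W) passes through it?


Fourier's law: Q = k * A * dT / t
  Q = 0.807 * 1.96 * 31 / 0.0129
  Q = 49.03332 / 0.0129 = 3801 W

3801 W
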